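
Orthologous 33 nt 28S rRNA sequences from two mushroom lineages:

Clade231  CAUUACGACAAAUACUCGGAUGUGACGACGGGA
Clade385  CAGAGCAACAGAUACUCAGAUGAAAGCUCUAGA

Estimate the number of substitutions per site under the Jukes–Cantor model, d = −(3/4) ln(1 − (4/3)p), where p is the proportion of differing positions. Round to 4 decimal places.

0.5587

Mismatches occur at site 3 (U/G), site 4 (U/A), site 5 (A/G), site 7 (G/A), site 11 (A/G), site 18 (G/A), site 23 (U/A), site 24 (G/A), site 26 (C/G), site 27 (G/C), site 28 (A/U), site 30 (G/U), site 31 (G/A).
p = 13/33 = 0.393939.
d = −0.75 · ln(1 − (4/3)·0.393939) = −0.75 · ln(0.474748) = −0.75 · (-0.744971) = 0.5587.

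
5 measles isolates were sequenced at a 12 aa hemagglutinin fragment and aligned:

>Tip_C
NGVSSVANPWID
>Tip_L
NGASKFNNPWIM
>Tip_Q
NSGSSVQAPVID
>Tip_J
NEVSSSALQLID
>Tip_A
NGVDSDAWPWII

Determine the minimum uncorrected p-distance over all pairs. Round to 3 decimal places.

Pairwise Hamming distances:
  Tip_C vs Tip_L: 5
  Tip_C vs Tip_Q: 5
  Tip_C vs Tip_J: 5
  Tip_C vs Tip_A: 4
  Tip_L vs Tip_Q: 8
  Tip_L vs Tip_J: 9
  Tip_L vs Tip_A: 7
  Tip_Q vs Tip_J: 7
  Tip_Q vs Tip_A: 8
  Tip_J vs Tip_A: 7
The smallest is 4 mismatches, between Tip_C and Tip_A; p = 4/12 = 0.333.

0.333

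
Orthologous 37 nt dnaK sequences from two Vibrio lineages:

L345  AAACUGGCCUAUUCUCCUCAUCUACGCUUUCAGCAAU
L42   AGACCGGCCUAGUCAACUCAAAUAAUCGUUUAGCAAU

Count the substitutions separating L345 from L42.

11

Differing sites — 2:A/G; 5:U/C; 12:U/G; 15:U/A; 16:C/A; 21:U/A; 22:C/A; 25:C/A; 26:G/U; 28:U/G; 31:C/U.
That gives 11 mismatches out of 37 aligned sites, so the Hamming distance is 11.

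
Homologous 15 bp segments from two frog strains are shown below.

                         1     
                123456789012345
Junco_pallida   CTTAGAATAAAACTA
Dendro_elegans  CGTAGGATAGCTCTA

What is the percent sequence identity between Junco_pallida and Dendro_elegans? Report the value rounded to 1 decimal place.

Mismatches occur at site 2 (T↔G), site 6 (A↔G), site 10 (A↔G), site 11 (A↔C), site 12 (A↔T).
10 of the 15 sites match, so the percent identity is 10/15 × 100 = 66.7%.

66.7%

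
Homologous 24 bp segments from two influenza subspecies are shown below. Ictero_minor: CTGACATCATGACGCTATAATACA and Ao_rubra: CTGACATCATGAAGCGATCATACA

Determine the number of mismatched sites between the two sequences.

Mismatches occur at site 13 (C/A), site 16 (T/G), site 19 (A/C).
That gives 3 mismatches out of 24 aligned sites, so the Hamming distance is 3.

3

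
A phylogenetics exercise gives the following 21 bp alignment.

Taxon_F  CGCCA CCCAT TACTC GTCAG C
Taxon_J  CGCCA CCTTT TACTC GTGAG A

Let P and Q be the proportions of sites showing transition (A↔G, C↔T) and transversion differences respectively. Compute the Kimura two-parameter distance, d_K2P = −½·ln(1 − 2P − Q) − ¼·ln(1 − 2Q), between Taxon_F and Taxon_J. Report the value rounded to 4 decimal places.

0.2201

Mismatches occur at site 8 (C→T, transition), site 9 (A→T, transversion), site 18 (C→G, transversion), site 21 (C→A, transversion).
Of the 4 differences, 1 transition and 3 transversions over 21 sites: P = 1/21 = 0.047619, Q = 3/21 = 0.142857.
d = −0.5·ln(0.761905) − 0.25·ln(0.714286) = −0.5·(-0.271933) − 0.25·(-0.336472) = 0.2201.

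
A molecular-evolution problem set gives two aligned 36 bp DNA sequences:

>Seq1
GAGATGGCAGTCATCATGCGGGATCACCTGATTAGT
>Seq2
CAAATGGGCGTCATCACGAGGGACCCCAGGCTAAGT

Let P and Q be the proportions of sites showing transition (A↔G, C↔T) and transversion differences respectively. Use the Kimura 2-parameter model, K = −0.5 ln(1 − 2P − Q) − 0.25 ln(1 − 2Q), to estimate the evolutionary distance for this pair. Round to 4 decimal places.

Differing sites — 1:G/C (Tv); 3:G/A (Ti); 8:C/G (Tv); 9:A/C (Tv); 17:T/C (Ti); 19:C/A (Tv); 24:T/C (Ti); 26:A/C (Tv); 28:C/A (Tv); 29:T/G (Tv); 31:A/C (Tv); 33:T/A (Tv).
Of the 12 differences, 3 transitions and 9 transversions over 36 sites: P = 3/36 = 0.083333, Q = 9/36 = 0.250000.
d = −0.5·ln(0.583334) − 0.25·ln(0.500000) = −0.5·(-0.538995) − 0.25·(-0.693147) = 0.4428.

0.4428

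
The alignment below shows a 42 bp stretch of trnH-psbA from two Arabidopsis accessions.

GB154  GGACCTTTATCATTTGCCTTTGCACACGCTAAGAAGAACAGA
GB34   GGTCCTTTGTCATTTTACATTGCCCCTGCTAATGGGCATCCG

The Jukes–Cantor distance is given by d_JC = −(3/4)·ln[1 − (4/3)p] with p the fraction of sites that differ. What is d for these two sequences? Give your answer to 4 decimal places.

0.5319

Differing sites — 3:A/T; 9:A/G; 16:G/T; 17:C/A; 19:T/A; 24:A/C; 26:A/C; 27:C/T; 33:G/T; 34:A/G; 35:A/G; 37:A/C; 39:C/T; 40:A/C; 41:G/C; 42:A/G.
p = 16/42 = 0.380952.
d = −0.75 · ln(1 − (4/3)·0.380952) = −0.75 · ln(0.492064) = −0.75 · (-0.709146) = 0.5319.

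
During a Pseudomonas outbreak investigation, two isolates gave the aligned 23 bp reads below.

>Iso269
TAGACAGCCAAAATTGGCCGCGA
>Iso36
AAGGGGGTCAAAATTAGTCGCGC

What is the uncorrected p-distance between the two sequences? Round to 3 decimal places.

Differing sites — 1:T/A; 4:A/G; 5:C/G; 6:A/G; 8:C/T; 16:G/A; 18:C/T; 23:A/C.
There are 8 differences over 23 sites, so p = 8/23 = 0.348.

0.348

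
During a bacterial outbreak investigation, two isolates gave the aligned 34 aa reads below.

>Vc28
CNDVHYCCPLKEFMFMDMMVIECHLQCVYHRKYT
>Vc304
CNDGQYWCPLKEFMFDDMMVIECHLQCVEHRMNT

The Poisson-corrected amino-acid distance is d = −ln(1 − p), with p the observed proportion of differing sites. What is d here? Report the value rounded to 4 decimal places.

0.2305

Differing sites — 4:V/G; 5:H/Q; 7:C/W; 16:M/D; 29:Y/E; 32:K/M; 33:Y/N.
p = 7/34 = 0.205882.
d = −ln(1 − 0.205882) = −ln(0.794118) = 0.2305.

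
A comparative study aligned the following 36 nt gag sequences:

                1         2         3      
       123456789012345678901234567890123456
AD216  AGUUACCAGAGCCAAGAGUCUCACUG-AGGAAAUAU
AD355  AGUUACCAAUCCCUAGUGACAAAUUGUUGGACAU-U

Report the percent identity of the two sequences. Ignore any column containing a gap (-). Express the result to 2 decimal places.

67.65%

Excluding the 2 gap columns leaves 34 comparable sites.
Differing sites — 9:G/A; 10:A/U; 11:G/C; 14:A/U; 17:A/U; 19:U/A; 21:U/A; 22:C/A; 24:C/U; 28:A/U; 32:A/C.
23 of the 34 comparable sites match, so the percent identity is 23/34 × 100 = 67.65%.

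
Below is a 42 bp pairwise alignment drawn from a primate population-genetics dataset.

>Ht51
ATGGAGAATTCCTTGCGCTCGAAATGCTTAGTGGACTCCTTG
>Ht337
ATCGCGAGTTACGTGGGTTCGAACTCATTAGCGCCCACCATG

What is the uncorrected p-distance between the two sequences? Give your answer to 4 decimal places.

Mismatches occur at site 3 (G↔C), site 5 (A↔C), site 8 (A↔G), site 11 (C↔A), site 13 (T↔G), site 16 (C↔G), site 18 (C↔T), site 24 (A↔C), site 26 (G↔C), site 27 (C↔A), site 32 (T↔C), site 34 (G↔C), site 35 (A↔C), site 37 (T↔A), site 40 (T↔A).
There are 15 differences over 42 sites, so p = 15/42 = 0.3571.

0.3571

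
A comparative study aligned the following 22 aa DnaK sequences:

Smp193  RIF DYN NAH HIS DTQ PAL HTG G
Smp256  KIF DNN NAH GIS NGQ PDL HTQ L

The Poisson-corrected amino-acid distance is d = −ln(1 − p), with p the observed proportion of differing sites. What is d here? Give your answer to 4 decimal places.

0.4520

The sequences differ at positions 1 (R/K), 5 (Y/N), 10 (H/G), 13 (D/N), 14 (T/G), 17 (A/D), 21 (G/Q), 22 (G/L).
p = 8/22 = 0.363636.
d = −ln(1 − 0.363636) = −ln(0.636364) = 0.4520.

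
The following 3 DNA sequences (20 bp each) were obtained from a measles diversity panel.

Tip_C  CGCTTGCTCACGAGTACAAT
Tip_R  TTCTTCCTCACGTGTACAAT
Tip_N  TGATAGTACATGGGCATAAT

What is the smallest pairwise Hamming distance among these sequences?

4

Pairwise Hamming distances:
  Tip_C vs Tip_R: 4
  Tip_C vs Tip_N: 9
  Tip_R vs Tip_N: 10
The smallest is 4, between Tip_C and Tip_R.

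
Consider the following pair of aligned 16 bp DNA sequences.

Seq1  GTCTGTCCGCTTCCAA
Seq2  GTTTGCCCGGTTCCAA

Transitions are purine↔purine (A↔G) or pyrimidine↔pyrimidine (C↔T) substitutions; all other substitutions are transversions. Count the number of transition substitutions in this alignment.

2

Mismatches occur at site 3 (C→T, transition), site 6 (T→C, transition), site 10 (C→G, transversion).
Of the 3 differences, 2 transitions and 1 transversion, so the answer is 2.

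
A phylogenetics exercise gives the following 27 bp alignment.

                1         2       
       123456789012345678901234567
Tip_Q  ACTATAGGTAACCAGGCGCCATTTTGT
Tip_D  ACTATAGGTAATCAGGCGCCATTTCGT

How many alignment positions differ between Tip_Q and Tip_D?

Mismatches occur at site 12 (C/T), site 25 (T/C).
That gives 2 mismatches out of 27 aligned sites, so the Hamming distance is 2.

2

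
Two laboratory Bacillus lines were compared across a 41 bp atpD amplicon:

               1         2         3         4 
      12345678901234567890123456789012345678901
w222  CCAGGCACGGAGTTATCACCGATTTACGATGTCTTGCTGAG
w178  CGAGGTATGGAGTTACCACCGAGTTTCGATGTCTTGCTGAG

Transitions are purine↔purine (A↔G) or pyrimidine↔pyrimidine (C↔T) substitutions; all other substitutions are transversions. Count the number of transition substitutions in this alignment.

The sequences differ at positions 2 (C/G, transversion), 6 (C/T, transition), 8 (C/T, transition), 16 (T/C, transition), 23 (T/G, transversion), 26 (A/T, transversion).
Of the 6 differences, 3 transitions and 3 transversions, so the answer is 3.

3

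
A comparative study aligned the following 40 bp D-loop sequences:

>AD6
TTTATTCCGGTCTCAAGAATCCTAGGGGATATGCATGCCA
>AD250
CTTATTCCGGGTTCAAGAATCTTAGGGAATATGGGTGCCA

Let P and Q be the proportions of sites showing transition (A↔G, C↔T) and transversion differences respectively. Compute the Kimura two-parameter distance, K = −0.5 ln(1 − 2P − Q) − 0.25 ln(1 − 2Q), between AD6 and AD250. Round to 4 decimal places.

0.2047

Mismatches occur at site 1 (T→C, transition), site 11 (T→G, transversion), site 12 (C→T, transition), site 22 (C→T, transition), site 28 (G→A, transition), site 34 (C→G, transversion), site 35 (A→G, transition).
Of the 7 differences, 5 transitions and 2 transversions over 40 sites: P = 5/40 = 0.125000, Q = 2/40 = 0.050000.
d = −0.5·ln(0.700000) − 0.25·ln(0.900000) = −0.5·(-0.356675) − 0.25·(-0.105361) = 0.2047.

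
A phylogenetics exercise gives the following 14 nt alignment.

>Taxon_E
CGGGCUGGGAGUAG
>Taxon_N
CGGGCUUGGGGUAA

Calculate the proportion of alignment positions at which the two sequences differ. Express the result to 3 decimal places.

Differing sites — 7:G/U; 10:A/G; 14:G/A.
There are 3 differences over 14 sites, so p = 3/14 = 0.214.

0.214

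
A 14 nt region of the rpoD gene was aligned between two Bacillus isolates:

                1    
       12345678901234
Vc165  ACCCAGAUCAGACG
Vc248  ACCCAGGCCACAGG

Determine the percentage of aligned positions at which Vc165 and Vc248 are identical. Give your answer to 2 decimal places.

Differing sites — 7:A/G; 8:U/C; 11:G/C; 13:C/G.
10 of the 14 sites match, so the percent identity is 10/14 × 100 = 71.43%.

71.43%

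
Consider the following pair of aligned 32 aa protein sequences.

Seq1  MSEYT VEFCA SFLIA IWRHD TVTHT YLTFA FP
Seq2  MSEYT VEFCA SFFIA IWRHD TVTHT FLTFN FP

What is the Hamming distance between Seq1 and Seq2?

3

Differing sites — 13:L/F; 26:Y/F; 30:A/N.
That gives 3 mismatches out of 32 aligned sites, so the Hamming distance is 3.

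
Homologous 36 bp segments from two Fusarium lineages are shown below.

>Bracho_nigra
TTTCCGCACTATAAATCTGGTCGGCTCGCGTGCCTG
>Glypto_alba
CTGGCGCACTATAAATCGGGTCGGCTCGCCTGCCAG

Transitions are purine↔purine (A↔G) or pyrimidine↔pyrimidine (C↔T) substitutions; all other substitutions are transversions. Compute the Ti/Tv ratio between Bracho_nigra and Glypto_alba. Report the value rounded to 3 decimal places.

0.200

The sequences differ at positions 1 (T/C, transition), 3 (T/G, transversion), 4 (C/G, transversion), 18 (T/G, transversion), 30 (G/C, transversion), 35 (T/A, transversion).
Of the 6 differences, 1 transition and 5 transversions, so Ti/Tv = 1/5 = 0.200.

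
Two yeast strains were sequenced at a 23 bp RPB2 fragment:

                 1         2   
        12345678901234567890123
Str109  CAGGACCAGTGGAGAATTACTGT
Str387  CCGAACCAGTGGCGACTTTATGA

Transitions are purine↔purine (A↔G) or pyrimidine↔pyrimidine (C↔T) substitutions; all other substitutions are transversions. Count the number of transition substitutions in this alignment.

1

The sequences differ at positions 2 (A/C, transversion), 4 (G/A, transition), 13 (A/C, transversion), 16 (A/C, transversion), 19 (A/T, transversion), 20 (C/A, transversion), 23 (T/A, transversion).
Of the 7 differences, 1 transition and 6 transversions, so the answer is 1.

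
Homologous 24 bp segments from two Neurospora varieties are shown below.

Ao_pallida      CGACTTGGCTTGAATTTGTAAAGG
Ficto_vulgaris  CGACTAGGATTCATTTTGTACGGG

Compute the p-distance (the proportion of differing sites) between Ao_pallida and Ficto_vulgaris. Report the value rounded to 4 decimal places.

0.2500

Differing sites — 6:T/A; 9:C/A; 12:G/C; 14:A/T; 21:A/C; 22:A/G.
There are 6 differences over 24 sites, so p = 6/24 = 0.2500.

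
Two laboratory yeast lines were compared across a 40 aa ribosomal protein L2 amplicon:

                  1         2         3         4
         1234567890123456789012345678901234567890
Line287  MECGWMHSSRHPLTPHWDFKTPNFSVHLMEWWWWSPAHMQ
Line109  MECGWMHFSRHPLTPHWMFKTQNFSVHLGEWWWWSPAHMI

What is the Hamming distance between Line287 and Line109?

5

The sequences differ at positions 8 (S/F), 18 (D/M), 22 (P/Q), 29 (M/G), 40 (Q/I).
That gives 5 mismatches out of 40 aligned sites, so the Hamming distance is 5.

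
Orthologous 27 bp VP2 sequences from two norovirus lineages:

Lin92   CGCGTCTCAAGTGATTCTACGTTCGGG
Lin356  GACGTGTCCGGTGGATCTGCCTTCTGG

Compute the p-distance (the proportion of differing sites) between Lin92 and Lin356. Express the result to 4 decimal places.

0.3704

Differing sites — 1:C/G; 2:G/A; 6:C/G; 9:A/C; 10:A/G; 14:A/G; 15:T/A; 19:A/G; 21:G/C; 25:G/T.
There are 10 differences over 27 sites, so p = 10/27 = 0.3704.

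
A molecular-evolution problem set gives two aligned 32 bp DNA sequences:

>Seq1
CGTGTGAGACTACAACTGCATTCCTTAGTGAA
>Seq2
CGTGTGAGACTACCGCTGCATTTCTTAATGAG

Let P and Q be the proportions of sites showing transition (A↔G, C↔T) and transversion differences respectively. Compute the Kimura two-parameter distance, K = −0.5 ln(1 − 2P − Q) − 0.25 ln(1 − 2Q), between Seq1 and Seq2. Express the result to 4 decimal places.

0.1813

Mismatches occur at site 14 (A↔C, transversion), site 15 (A↔G, transition), site 23 (C↔T, transition), site 28 (G↔A, transition), site 32 (A↔G, transition).
Of the 5 differences, 4 transitions and 1 transversion over 32 sites: P = 4/32 = 0.125000, Q = 1/32 = 0.031250.
d = −0.5·ln(0.718750) − 0.25·ln(0.937500) = −0.5·(-0.330242) − 0.25·(-0.064539) = 0.1813.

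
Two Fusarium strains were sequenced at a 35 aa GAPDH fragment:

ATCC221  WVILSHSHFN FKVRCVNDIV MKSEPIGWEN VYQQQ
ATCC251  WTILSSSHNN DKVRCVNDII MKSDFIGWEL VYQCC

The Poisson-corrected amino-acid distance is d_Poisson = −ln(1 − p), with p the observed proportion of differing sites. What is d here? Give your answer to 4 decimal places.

Mismatches occur at site 2 (V/T), site 6 (H/S), site 9 (F/N), site 11 (F/D), site 20 (V/I), site 24 (E/D), site 25 (P/F), site 30 (N/L), site 34 (Q/C), site 35 (Q/C).
p = 10/35 = 0.285714.
d = −ln(1 − 0.285714) = −ln(0.714286) = 0.3365.

0.3365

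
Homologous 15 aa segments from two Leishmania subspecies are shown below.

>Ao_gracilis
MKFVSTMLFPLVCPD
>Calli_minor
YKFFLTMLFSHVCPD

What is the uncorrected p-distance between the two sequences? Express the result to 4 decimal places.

Differing sites — 1:M/Y; 4:V/F; 5:S/L; 10:P/S; 11:L/H.
There are 5 differences over 15 sites, so p = 5/15 = 0.3333.

0.3333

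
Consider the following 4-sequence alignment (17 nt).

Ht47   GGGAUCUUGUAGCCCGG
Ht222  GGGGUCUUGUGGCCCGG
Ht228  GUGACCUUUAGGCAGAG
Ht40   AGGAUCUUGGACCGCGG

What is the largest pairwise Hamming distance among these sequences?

10

Pairwise Hamming distances:
  Ht47 vs Ht222: 2
  Ht47 vs Ht228: 8
  Ht47 vs Ht40: 4
  Ht222 vs Ht228: 8
  Ht222 vs Ht40: 6
  Ht228 vs Ht40: 10
The largest is 10, between Ht228 and Ht40.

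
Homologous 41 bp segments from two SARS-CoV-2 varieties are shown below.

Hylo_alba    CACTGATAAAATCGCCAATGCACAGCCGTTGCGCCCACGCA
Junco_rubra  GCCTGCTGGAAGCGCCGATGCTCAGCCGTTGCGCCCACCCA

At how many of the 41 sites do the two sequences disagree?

The sequences differ at positions 1 (C/G), 2 (A/C), 6 (A/C), 8 (A/G), 9 (A/G), 12 (T/G), 17 (A/G), 22 (A/T), 39 (G/C).
That gives 9 mismatches out of 41 aligned sites, so the Hamming distance is 9.

9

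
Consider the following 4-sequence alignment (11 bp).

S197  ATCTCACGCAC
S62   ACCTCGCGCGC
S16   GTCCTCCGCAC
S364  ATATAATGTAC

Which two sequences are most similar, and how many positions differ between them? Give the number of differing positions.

3

Pairwise Hamming distances:
  S197 vs S62: 3
  S197 vs S16: 4
  S197 vs S364: 4
  S62 vs S16: 6
  S62 vs S364: 7
  S16 vs S364: 7
The smallest is 3, between S197 and S62.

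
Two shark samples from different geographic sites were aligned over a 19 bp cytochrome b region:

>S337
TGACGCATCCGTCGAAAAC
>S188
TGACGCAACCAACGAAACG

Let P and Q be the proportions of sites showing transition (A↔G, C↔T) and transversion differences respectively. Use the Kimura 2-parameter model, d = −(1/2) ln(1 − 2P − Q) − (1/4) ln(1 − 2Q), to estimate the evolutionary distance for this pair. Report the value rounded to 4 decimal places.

0.3264

Mismatches occur at site 8 (T↔A, transversion), site 11 (G↔A, transition), site 12 (T↔A, transversion), site 18 (A↔C, transversion), site 19 (C↔G, transversion).
Of the 5 differences, 1 transition and 4 transversions over 19 sites: P = 1/19 = 0.052632, Q = 4/19 = 0.210526.
d = −0.5·ln(0.684210) − 0.25·ln(0.578948) = −0.5·(-0.379490) − 0.25·(-0.546543) = 0.3264.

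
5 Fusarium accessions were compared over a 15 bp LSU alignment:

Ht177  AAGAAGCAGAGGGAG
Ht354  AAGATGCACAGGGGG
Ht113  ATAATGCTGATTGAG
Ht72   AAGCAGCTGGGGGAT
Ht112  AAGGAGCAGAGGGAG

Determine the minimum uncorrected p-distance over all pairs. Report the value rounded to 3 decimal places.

0.067

Pairwise Hamming distances:
  Ht177 vs Ht354: 3
  Ht177 vs Ht113: 6
  Ht177 vs Ht72: 4
  Ht177 vs Ht112: 1
  Ht354 vs Ht113: 7
  Ht354 vs Ht72: 7
  Ht354 vs Ht112: 4
  Ht113 vs Ht72: 8
  Ht113 vs Ht112: 7
  Ht72 vs Ht112: 4
The smallest is 1 mismatch, between Ht177 and Ht112; p = 1/15 = 0.067.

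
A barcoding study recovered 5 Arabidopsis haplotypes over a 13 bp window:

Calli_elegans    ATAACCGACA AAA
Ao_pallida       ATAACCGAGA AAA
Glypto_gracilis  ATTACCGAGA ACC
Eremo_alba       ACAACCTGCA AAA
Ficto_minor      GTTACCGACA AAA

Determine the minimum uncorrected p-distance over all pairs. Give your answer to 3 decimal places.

0.077

Pairwise Hamming distances:
  Calli_elegans vs Ao_pallida: 1
  Calli_elegans vs Glypto_gracilis: 4
  Calli_elegans vs Eremo_alba: 3
  Calli_elegans vs Ficto_minor: 2
  Ao_pallida vs Glypto_gracilis: 3
  Ao_pallida vs Eremo_alba: 4
  Ao_pallida vs Ficto_minor: 3
  Glypto_gracilis vs Eremo_alba: 7
  Glypto_gracilis vs Ficto_minor: 4
  Eremo_alba vs Ficto_minor: 5
The smallest is 1 mismatch, between Calli_elegans and Ao_pallida; p = 1/13 = 0.077.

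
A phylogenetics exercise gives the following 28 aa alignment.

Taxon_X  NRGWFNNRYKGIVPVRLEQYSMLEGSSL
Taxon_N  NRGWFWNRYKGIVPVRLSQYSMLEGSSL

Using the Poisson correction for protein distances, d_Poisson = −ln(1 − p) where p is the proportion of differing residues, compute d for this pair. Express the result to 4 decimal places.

The sequences differ at positions 6 (N/W), 18 (E/S).
p = 2/28 = 0.071429.
d = −ln(1 − 0.071429) = −ln(0.928571) = 0.0741.

0.0741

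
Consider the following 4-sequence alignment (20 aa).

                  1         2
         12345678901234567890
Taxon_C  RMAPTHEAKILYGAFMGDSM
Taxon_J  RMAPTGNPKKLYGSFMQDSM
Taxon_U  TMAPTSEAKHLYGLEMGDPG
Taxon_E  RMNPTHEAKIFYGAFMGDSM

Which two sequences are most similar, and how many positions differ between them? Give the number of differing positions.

Pairwise Hamming distances:
  Taxon_C vs Taxon_J: 6
  Taxon_C vs Taxon_U: 7
  Taxon_C vs Taxon_E: 2
  Taxon_J vs Taxon_U: 10
  Taxon_J vs Taxon_E: 8
  Taxon_U vs Taxon_E: 9
The smallest is 2, between Taxon_C and Taxon_E.

2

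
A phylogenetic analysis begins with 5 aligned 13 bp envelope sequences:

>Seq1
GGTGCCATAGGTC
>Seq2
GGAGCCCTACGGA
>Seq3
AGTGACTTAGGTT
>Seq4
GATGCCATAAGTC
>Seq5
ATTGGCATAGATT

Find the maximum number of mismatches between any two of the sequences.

Pairwise Hamming distances:
  Seq1 vs Seq2: 5
  Seq1 vs Seq3: 4
  Seq1 vs Seq4: 2
  Seq1 vs Seq5: 5
  Seq2 vs Seq3: 7
  Seq2 vs Seq4: 6
  Seq2 vs Seq5: 9
  Seq3 vs Seq4: 6
  Seq3 vs Seq5: 4
  Seq4 vs Seq5: 6
The largest is 9, between Seq2 and Seq5.

9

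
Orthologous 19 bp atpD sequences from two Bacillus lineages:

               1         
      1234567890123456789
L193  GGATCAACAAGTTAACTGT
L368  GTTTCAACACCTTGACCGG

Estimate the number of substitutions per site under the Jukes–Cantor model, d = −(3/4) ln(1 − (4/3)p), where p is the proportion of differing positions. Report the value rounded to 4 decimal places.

0.5068

The sequences differ at positions 2 (G/T), 3 (A/T), 10 (A/C), 11 (G/C), 14 (A/G), 17 (T/C), 19 (T/G).
p = 7/19 = 0.368421.
d = −0.75 · ln(1 − (4/3)·0.368421) = −0.75 · ln(0.508772) = −0.75 · (-0.675755) = 0.5068.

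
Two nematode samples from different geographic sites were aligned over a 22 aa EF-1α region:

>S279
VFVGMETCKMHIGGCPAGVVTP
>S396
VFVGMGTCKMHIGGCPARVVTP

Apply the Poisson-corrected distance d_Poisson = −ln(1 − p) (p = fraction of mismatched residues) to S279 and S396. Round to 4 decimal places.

Mismatches occur at site 6 (E/G), site 18 (G/R).
p = 2/22 = 0.090909.
d = −ln(1 − 0.090909) = −ln(0.909091) = 0.0953.

0.0953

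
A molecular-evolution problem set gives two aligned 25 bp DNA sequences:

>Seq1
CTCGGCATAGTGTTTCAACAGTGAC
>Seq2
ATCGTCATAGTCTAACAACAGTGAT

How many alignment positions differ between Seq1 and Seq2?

The sequences differ at positions 1 (C/A), 5 (G/T), 12 (G/C), 14 (T/A), 15 (T/A), 25 (C/T).
That gives 6 mismatches out of 25 aligned sites, so the Hamming distance is 6.

6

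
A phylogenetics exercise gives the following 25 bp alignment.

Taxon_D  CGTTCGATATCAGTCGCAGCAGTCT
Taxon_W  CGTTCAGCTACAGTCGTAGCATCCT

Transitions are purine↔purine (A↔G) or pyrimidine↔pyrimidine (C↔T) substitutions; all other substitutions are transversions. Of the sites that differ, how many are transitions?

5

Mismatches occur at site 6 (G↔A, transition), site 7 (A↔G, transition), site 8 (T↔C, transition), site 9 (A↔T, transversion), site 10 (T↔A, transversion), site 17 (C↔T, transition), site 22 (G↔T, transversion), site 23 (T↔C, transition).
Of the 8 differences, 5 transitions and 3 transversions, so the answer is 5.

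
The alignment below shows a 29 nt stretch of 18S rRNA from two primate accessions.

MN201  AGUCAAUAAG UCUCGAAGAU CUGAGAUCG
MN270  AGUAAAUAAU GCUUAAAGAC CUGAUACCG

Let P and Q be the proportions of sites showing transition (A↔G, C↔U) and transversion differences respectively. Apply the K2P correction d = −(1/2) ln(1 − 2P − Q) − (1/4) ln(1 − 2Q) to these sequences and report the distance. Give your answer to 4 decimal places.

Differing sites — 4:C/A (Tv); 10:G/U (Tv); 11:U/G (Tv); 14:C/U (Ti); 15:G/A (Ti); 20:U/C (Ti); 25:G/U (Tv); 27:U/C (Ti).
Of the 8 differences, 4 transitions and 4 transversions over 29 sites: P = 4/29 = 0.137931, Q = 4/29 = 0.137931.
d = −0.5·ln(0.586207) − 0.25·ln(0.724138) = −0.5·(-0.534082) − 0.25·(-0.322773) = 0.3477.

0.3477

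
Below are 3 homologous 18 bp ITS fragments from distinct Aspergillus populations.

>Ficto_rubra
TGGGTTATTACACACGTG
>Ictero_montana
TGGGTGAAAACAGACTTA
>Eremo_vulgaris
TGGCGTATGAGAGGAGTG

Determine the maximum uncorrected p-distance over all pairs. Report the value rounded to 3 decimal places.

0.556

Pairwise Hamming distances:
  Ficto_rubra vs Ictero_montana: 6
  Ficto_rubra vs Eremo_vulgaris: 7
  Ictero_montana vs Eremo_vulgaris: 10
The largest is 10 mismatches, between Ictero_montana and Eremo_vulgaris; p = 10/18 = 0.556.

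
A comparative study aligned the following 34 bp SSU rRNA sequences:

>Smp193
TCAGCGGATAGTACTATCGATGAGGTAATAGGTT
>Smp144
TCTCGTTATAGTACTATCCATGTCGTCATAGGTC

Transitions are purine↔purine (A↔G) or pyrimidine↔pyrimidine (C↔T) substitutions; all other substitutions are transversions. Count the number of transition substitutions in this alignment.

The sequences differ at positions 3 (A/T, transversion), 4 (G/C, transversion), 5 (C/G, transversion), 6 (G/T, transversion), 7 (G/T, transversion), 19 (G/C, transversion), 23 (A/T, transversion), 24 (G/C, transversion), 27 (A/C, transversion), 34 (T/C, transition).
Of the 10 differences, 1 transition and 9 transversions, so the answer is 1.

1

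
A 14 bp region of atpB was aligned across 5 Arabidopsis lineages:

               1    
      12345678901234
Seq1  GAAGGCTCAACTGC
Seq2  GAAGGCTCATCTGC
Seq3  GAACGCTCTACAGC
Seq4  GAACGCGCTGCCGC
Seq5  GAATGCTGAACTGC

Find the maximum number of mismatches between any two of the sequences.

Pairwise Hamming distances:
  Seq1 vs Seq2: 1
  Seq1 vs Seq3: 3
  Seq1 vs Seq4: 5
  Seq1 vs Seq5: 2
  Seq2 vs Seq3: 4
  Seq2 vs Seq4: 5
  Seq2 vs Seq5: 3
  Seq3 vs Seq4: 3
  Seq3 vs Seq5: 4
  Seq4 vs Seq5: 6
The largest is 6, between Seq4 and Seq5.

6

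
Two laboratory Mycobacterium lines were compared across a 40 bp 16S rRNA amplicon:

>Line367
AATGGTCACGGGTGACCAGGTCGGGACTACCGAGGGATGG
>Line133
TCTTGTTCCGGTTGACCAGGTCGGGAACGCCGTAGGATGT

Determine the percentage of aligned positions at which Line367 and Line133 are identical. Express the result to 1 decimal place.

70.0%

Mismatches occur at site 1 (A↔T), site 2 (A↔C), site 4 (G↔T), site 7 (C↔T), site 8 (A↔C), site 12 (G↔T), site 27 (C↔A), site 28 (T↔C), site 29 (A↔G), site 33 (A↔T), site 34 (G↔A), site 40 (G↔T).
28 of the 40 sites match, so the percent identity is 28/40 × 100 = 70.0%.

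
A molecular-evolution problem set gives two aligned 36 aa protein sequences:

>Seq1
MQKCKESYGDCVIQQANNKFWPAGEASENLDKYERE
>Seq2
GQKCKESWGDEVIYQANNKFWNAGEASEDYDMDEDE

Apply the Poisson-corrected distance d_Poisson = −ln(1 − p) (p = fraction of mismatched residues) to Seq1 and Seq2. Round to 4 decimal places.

0.3254

Mismatches occur at site 1 (M/G), site 8 (Y/W), site 11 (C/E), site 14 (Q/Y), site 22 (P/N), site 29 (N/D), site 30 (L/Y), site 32 (K/M), site 33 (Y/D), site 35 (R/D).
p = 10/36 = 0.277778.
d = −ln(1 − 0.277778) = −ln(0.722222) = 0.3254.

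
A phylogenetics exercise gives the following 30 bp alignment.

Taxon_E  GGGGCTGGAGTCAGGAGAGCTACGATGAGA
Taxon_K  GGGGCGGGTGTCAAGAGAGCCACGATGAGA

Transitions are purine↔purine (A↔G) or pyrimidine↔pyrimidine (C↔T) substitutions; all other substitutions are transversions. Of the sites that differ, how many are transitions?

2

Differing sites — 6:T/G (Tv); 9:A/T (Tv); 14:G/A (Ti); 21:T/C (Ti).
Of the 4 differences, 2 transitions and 2 transversions, so the answer is 2.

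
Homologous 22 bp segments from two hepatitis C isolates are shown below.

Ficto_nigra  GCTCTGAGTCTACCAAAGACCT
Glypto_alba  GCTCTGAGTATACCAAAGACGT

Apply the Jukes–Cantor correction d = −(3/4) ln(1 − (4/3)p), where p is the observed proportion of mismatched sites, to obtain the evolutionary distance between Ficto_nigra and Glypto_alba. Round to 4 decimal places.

0.0969

Mismatches occur at site 10 (C↔A), site 21 (C↔G).
p = 2/22 = 0.090909.
d = −0.75 · ln(1 − (4/3)·0.090909) = −0.75 · ln(0.878788) = −0.75 · (-0.129212) = 0.0969.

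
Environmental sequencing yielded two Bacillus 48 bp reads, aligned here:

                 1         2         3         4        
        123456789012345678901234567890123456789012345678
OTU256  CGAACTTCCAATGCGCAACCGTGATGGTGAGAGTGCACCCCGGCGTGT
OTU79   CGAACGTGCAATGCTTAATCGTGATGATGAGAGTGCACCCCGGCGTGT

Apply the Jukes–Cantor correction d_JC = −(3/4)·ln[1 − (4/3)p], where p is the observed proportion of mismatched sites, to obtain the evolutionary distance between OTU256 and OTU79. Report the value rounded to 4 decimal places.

0.1367

Differing sites — 6:T/G; 8:C/G; 15:G/T; 16:C/T; 19:C/T; 27:G/A.
p = 6/48 = 0.125000.
d = −0.75 · ln(1 − (4/3)·0.125000) = −0.75 · ln(0.833333) = −0.75 · (-0.182322) = 0.1367.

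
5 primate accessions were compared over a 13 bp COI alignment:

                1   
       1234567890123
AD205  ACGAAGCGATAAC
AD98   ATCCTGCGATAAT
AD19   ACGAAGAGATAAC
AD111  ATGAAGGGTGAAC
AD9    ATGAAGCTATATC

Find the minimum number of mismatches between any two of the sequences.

Pairwise Hamming distances:
  AD205 vs AD98: 5
  AD205 vs AD19: 1
  AD205 vs AD111: 4
  AD205 vs AD9: 3
  AD98 vs AD19: 6
  AD98 vs AD111: 7
  AD98 vs AD9: 6
  AD19 vs AD111: 4
  AD19 vs AD9: 4
  AD111 vs AD9: 5
The smallest is 1, between AD205 and AD19.

1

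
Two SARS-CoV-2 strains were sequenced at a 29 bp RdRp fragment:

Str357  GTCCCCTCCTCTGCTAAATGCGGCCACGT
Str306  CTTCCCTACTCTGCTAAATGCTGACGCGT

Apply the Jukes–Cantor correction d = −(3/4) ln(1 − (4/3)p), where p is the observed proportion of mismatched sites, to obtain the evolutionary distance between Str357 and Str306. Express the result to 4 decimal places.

0.2421

Mismatches occur at site 1 (G↔C), site 3 (C↔T), site 8 (C↔A), site 22 (G↔T), site 24 (C↔A), site 26 (A↔G).
p = 6/29 = 0.206897.
d = −0.75 · ln(1 − (4/3)·0.206897) = −0.75 · ln(0.724137) = −0.75 · (-0.322775) = 0.2421.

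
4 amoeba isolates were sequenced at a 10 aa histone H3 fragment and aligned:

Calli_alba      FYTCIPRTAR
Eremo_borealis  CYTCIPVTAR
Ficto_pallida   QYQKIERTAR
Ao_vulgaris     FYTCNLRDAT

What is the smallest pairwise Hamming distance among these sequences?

2

Pairwise Hamming distances:
  Calli_alba vs Eremo_borealis: 2
  Calli_alba vs Ficto_pallida: 4
  Calli_alba vs Ao_vulgaris: 4
  Eremo_borealis vs Ficto_pallida: 5
  Eremo_borealis vs Ao_vulgaris: 6
  Ficto_pallida vs Ao_vulgaris: 7
The smallest is 2, between Calli_alba and Eremo_borealis.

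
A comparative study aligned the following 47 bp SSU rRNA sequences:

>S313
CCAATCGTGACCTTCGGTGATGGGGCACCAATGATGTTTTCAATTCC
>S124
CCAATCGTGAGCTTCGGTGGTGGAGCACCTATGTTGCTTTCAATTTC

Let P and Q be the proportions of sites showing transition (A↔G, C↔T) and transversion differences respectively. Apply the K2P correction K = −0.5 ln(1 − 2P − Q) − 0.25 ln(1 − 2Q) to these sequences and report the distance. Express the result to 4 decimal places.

Differing sites — 11:C/G (Tv); 20:A/G (Ti); 24:G/A (Ti); 30:A/T (Tv); 34:A/T (Tv); 37:T/C (Ti); 46:C/T (Ti).
Of the 7 differences, 4 transitions and 3 transversions over 47 sites: P = 4/47 = 0.085106, Q = 3/47 = 0.063830.
d = −0.5·ln(0.765958) − 0.25·ln(0.872340) = −0.5·(-0.266628) − 0.25·(-0.136576) = 0.1675.

0.1675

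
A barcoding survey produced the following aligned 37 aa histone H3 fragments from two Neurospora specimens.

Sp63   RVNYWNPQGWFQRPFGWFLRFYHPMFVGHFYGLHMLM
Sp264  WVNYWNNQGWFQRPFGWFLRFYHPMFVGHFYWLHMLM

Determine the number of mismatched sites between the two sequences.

3

The sequences differ at positions 1 (R/W), 7 (P/N), 32 (G/W).
That gives 3 mismatches out of 37 aligned sites, so the Hamming distance is 3.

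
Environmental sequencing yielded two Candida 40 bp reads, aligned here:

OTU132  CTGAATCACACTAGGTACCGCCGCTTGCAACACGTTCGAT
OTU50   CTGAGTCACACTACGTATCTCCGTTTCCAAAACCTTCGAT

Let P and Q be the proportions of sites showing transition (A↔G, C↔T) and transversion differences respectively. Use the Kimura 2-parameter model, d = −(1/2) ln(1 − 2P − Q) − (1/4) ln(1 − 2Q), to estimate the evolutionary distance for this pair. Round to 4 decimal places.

0.2327

The sequences differ at positions 5 (A/G, transition), 14 (G/C, transversion), 18 (C/T, transition), 20 (G/T, transversion), 24 (C/T, transition), 27 (G/C, transversion), 31 (C/A, transversion), 34 (G/C, transversion).
Of the 8 differences, 3 transitions and 5 transversions over 40 sites: P = 3/40 = 0.075000, Q = 5/40 = 0.125000.
d = −0.5·ln(0.725000) − 0.25·ln(0.750000) = −0.5·(-0.321584) − 0.25·(-0.287682) = 0.2327.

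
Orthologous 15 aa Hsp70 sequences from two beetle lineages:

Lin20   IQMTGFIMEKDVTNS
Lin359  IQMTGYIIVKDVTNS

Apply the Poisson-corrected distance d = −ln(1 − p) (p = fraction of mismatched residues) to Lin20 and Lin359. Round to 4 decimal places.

0.2231

Differing sites — 6:F/Y; 8:M/I; 9:E/V.
p = 3/15 = 0.200000.
d = −ln(1 − 0.200000) = −ln(0.800000) = 0.2231.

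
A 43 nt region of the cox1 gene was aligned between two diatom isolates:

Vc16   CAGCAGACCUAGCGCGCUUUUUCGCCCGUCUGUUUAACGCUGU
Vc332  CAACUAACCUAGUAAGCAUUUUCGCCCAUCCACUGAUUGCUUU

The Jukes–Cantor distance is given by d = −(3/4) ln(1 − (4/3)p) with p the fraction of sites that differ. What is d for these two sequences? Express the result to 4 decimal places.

0.4693

The sequences differ at positions 3 (G/A), 5 (A/U), 6 (G/A), 13 (C/U), 14 (G/A), 15 (C/A), 18 (U/A), 28 (G/A), 31 (U/C), 32 (G/A), 33 (U/C), 35 (U/G), 37 (A/U), 38 (C/U), 42 (G/U).
p = 15/43 = 0.348837.
d = −0.75 · ln(1 − (4/3)·0.348837) = −0.75 · ln(0.534884) = −0.75 · (-0.625705) = 0.4693.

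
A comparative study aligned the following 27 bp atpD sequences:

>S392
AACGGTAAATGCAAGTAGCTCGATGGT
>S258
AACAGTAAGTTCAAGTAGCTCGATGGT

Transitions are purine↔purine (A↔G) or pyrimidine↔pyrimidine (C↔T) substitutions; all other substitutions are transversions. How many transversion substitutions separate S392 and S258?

1

Mismatches occur at site 4 (G/A, transition), site 9 (A/G, transition), site 11 (G/T, transversion).
Of the 3 differences, 2 transitions and 1 transversion, so the answer is 1.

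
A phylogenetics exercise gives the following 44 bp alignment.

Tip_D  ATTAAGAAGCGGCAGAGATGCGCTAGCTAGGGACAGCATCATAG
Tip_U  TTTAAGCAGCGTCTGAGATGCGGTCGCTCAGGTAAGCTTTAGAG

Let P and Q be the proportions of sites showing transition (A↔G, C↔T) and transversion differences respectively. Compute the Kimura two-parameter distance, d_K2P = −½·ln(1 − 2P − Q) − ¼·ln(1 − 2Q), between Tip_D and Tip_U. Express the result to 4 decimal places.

0.3817

Mismatches occur at site 1 (A/T, transversion), site 7 (A/C, transversion), site 12 (G/T, transversion), site 14 (A/T, transversion), site 23 (C/G, transversion), site 25 (A/C, transversion), site 29 (A/C, transversion), site 30 (G/A, transition), site 33 (A/T, transversion), site 34 (C/A, transversion), site 38 (A/T, transversion), site 40 (C/T, transition), site 42 (T/G, transversion).
Of the 13 differences, 2 transitions and 11 transversions over 44 sites: P = 2/44 = 0.045455, Q = 11/44 = 0.250000.
d = −0.5·ln(0.659090) − 0.25·ln(0.500000) = −0.5·(-0.416895) − 0.25·(-0.693147) = 0.3817.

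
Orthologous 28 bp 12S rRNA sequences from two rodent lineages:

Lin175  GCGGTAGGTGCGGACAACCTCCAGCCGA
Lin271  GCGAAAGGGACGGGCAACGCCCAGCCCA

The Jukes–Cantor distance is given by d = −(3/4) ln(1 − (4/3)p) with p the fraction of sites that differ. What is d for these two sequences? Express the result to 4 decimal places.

0.3597

The sequences differ at positions 4 (G/A), 5 (T/A), 9 (T/G), 10 (G/A), 14 (A/G), 19 (C/G), 20 (T/C), 27 (G/C).
p = 8/28 = 0.285714.
d = −0.75 · ln(1 − (4/3)·0.285714) = −0.75 · ln(0.619048) = −0.75 · (-0.479572) = 0.3597.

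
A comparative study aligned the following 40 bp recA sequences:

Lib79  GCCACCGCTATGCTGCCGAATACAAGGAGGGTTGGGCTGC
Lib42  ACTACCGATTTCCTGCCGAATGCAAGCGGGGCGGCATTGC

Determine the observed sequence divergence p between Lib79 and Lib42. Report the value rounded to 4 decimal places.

Mismatches occur at site 1 (G↔A), site 3 (C↔T), site 8 (C↔A), site 10 (A↔T), site 12 (G↔C), site 22 (A↔G), site 27 (G↔C), site 28 (A↔G), site 32 (T↔C), site 33 (T↔G), site 35 (G↔C), site 36 (G↔A), site 37 (C↔T).
There are 13 differences over 40 sites, so p = 13/40 = 0.3250.

0.3250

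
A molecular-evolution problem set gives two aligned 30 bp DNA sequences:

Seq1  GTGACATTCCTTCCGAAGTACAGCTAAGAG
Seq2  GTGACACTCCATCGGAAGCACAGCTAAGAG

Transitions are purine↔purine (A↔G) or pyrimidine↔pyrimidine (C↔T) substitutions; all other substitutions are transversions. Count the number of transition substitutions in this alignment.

Differing sites — 7:T/C (Ti); 11:T/A (Tv); 14:C/G (Tv); 19:T/C (Ti).
Of the 4 differences, 2 transitions and 2 transversions, so the answer is 2.

2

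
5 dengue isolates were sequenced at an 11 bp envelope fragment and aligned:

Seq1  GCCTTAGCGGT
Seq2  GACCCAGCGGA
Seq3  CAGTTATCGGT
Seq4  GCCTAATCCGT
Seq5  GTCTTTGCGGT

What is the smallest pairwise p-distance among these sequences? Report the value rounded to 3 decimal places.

0.182

Pairwise Hamming distances:
  Seq1 vs Seq2: 4
  Seq1 vs Seq3: 4
  Seq1 vs Seq4: 3
  Seq1 vs Seq5: 2
  Seq2 vs Seq3: 6
  Seq2 vs Seq4: 6
  Seq2 vs Seq5: 5
  Seq3 vs Seq4: 5
  Seq3 vs Seq5: 5
  Seq4 vs Seq5: 5
The smallest is 2 mismatches, between Seq1 and Seq5; p = 2/11 = 0.182.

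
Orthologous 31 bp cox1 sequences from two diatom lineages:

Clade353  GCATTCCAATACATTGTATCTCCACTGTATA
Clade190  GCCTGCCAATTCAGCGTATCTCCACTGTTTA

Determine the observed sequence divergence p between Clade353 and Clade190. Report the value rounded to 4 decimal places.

Differing sites — 3:A/C; 5:T/G; 11:A/T; 14:T/G; 15:T/C; 29:A/T.
There are 6 differences over 31 sites, so p = 6/31 = 0.1935.

0.1935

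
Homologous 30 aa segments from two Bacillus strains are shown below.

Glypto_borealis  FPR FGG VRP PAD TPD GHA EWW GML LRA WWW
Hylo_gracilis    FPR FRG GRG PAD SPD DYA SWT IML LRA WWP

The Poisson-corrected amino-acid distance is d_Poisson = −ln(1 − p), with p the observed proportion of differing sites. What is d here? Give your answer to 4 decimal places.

Mismatches occur at site 5 (G/R), site 7 (V/G), site 9 (P/G), site 13 (T/S), site 16 (G/D), site 17 (H/Y), site 19 (E/S), site 21 (W/T), site 22 (G/I), site 30 (W/P).
p = 10/30 = 0.333333.
d = −ln(1 − 0.333333) = −ln(0.666667) = 0.4055.

0.4055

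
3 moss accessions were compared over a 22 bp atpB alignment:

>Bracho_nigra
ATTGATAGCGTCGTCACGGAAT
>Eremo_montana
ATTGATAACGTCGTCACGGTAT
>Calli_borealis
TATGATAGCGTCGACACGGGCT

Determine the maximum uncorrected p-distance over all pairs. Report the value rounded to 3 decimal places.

0.273

Pairwise Hamming distances:
  Bracho_nigra vs Eremo_montana: 2
  Bracho_nigra vs Calli_borealis: 5
  Eremo_montana vs Calli_borealis: 6
The largest is 6 mismatches, between Eremo_montana and Calli_borealis; p = 6/22 = 0.273.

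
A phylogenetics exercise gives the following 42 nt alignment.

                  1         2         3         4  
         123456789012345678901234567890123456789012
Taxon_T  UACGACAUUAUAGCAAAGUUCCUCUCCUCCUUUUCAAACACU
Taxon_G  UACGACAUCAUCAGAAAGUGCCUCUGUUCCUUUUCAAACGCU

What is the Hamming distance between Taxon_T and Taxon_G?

The sequences differ at positions 9 (U/C), 12 (A/C), 13 (G/A), 14 (C/G), 20 (U/G), 26 (C/G), 27 (C/U), 40 (A/G).
That gives 8 mismatches out of 42 aligned sites, so the Hamming distance is 8.

8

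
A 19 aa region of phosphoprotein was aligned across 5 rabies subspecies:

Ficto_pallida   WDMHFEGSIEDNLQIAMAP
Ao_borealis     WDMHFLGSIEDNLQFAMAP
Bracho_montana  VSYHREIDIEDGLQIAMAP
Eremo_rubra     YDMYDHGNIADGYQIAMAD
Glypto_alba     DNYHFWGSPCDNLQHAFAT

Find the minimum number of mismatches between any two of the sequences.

Pairwise Hamming distances:
  Ficto_pallida vs Ao_borealis: 2
  Ficto_pallida vs Bracho_montana: 7
  Ficto_pallida vs Eremo_rubra: 9
  Ficto_pallida vs Glypto_alba: 9
  Ao_borealis vs Bracho_montana: 9
  Ao_borealis vs Eremo_rubra: 10
  Ao_borealis vs Glypto_alba: 9
  Bracho_montana vs Eremo_rubra: 11
  Bracho_montana vs Glypto_alba: 12
  Eremo_rubra vs Glypto_alba: 14
The smallest is 2, between Ficto_pallida and Ao_borealis.

2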